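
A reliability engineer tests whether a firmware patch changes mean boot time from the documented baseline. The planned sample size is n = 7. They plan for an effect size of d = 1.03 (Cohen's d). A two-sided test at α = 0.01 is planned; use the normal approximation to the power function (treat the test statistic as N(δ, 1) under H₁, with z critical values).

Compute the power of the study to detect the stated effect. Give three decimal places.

Power ≈ 0.559

Noncentrality parameter: δ = d·√n = 1.03 × √7 = 2.7251
Two-sided α = 0.01 → critical value z_{0.005} = 2.576.
Power = Φ(δ − 2.576) + Φ(−δ − 2.576) = Φ(0.149) + Φ(-5.301) = 0.5593 + 0.0000 = 0.5593.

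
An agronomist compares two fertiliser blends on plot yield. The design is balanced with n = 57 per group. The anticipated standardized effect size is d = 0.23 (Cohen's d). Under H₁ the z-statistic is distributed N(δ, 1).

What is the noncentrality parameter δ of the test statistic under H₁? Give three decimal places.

δ ≈ 1.228

The noncentrality parameter scales effect size by the design's sample-size factor: δ = d·√(n/2) = 0.23 × √(57/2) = 1.2279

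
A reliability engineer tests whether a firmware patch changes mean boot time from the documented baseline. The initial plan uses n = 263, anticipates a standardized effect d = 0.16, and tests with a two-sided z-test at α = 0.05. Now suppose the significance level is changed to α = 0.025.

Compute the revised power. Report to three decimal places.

Power ≈ 0.638

δ = d·√n = 0.16 × √263 = 2.5948 (unchanged). New critical value: z_{0.0125} = 2.241.
Revised power = Φ(δ − 2.241) + Φ(−δ − 2.241) = Φ(0.353) + Φ(-4.836) = 0.6381 + 0.0000 = 0.6381.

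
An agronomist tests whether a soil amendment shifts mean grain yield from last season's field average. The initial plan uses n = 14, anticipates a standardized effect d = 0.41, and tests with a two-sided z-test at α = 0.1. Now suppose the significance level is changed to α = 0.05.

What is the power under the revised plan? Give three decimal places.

δ = d·√n = 0.41 × √14 = 1.5341 (unchanged). New critical value: z_{0.025} = 1.960.
Revised power = Φ(δ − 1.960) + Φ(−δ − 1.960) = Φ(-0.426) + Φ(-3.494) = 0.3351 + 0.0002 = 0.3353.

Power ≈ 0.335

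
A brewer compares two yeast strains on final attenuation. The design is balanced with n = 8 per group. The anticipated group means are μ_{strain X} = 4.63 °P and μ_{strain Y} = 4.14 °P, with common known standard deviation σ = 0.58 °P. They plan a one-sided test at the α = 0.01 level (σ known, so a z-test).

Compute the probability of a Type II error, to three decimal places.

β ≈ 0.738

Standardized effect: d = |μ_{strain X} − μ_{strain Y}| / σ = |4.63 − 4.14| / 0.58 = 0.8448
Noncentrality parameter: δ = d·√(n/2) = 0.8448 × √(8/2) = 1.6897
One-sided α = 0.01 → critical value z_{0.01} = 2.326.
Power = Φ(δ − 2.326) = Φ(-0.637) = 0.2622.
Type II error: β = 1 − power = 1 − 0.2622 = 0.7378.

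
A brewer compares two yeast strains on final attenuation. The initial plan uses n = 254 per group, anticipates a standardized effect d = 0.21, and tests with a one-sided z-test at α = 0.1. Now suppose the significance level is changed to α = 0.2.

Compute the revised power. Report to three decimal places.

δ = d·√(n/2) = 0.21 × √(254/2) = 2.3666 (unchanged). New critical value: z_{0.2} = 0.842.
Revised power = Φ(δ − 0.842) = Φ(1.525) = 0.9364.

Power ≈ 0.936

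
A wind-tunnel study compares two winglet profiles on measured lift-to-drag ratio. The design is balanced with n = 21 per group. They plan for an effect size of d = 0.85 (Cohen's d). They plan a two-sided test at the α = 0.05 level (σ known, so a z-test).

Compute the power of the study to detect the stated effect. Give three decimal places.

Noncentrality parameter: δ = d·√(n/2) = 0.85 × √(21/2) = 2.7543
Critical value for a two-sided test at α = 0.05: z_{α/2} = 1.960.
Power = Φ(δ − 1.960) + Φ(−δ − 1.960) = Φ(0.794) + Φ(-4.714) = 0.7865 + 0.0000 = 0.7865.

Power ≈ 0.787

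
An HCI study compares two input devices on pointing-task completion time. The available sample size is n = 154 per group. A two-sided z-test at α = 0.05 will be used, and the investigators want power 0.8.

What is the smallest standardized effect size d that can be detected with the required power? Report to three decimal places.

Required noncentrality: δ = z_{0.025} + z_{0.20} = 1.960 + 0.842 = 2.802.
(The second rejection-region term Φ(−δ − z_{α/2}) is negligible and dropped.)
δ = d·√(n/2) ⇒ d = δ/√(n/2) = 2.802/√(154/2) = 0.3193.

d ≈ 0.319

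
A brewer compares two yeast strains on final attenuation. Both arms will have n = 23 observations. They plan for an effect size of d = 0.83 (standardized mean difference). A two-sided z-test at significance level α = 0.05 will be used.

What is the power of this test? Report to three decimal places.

Noncentrality parameter: δ = d·√(n/2) = 0.83 × √(23/2) = 2.8147
Two-sided α = 0.05 → critical value z_{0.025} = 1.960.
Power = Φ(δ − 1.960) + Φ(−δ − 1.960) = Φ(0.855) + Φ(-4.775) = 0.8036 + 0.0000 = 0.8036.

Power ≈ 0.804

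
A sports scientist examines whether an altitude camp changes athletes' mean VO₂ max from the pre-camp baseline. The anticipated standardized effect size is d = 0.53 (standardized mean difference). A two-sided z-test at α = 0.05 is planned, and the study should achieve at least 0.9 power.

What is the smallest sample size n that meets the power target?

For power 0.9 need Φ(δ − z_{0.025}) = 0.9, so δ = z_{0.025} + z_{0.10} = 1.960 + 1.282 = 3.242.
(The Φ(−δ − z_{α/2}) term is vanishingly small for δ > 0 and is dropped in the standard sample-size formula.)
δ = d·√n ⇒ n = (δ/d)² = (3.242 / 0.53)² = 37.41.
Round up to the next whole unit.

n = 38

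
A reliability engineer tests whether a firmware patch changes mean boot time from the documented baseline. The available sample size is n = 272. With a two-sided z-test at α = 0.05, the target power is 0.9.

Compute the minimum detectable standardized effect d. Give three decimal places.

Need Φ(δ − 1.960) = 0.9, so δ = 1.960 + 1.282 = 3.242.
(The second rejection-region term Φ(−δ − z_{α/2}) is negligible and dropped.)
δ = d·√n ⇒ d = δ/√n = 3.242/√272 = 0.1965.

d ≈ 0.197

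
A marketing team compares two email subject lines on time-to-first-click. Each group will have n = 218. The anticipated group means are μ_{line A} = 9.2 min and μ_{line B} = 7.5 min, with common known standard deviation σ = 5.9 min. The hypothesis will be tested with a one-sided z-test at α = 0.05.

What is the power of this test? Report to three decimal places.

Power ≈ 0.914

Standardized effect: d = |μ_{line A} − μ_{line B}| / σ = |9.2 − 7.5| / 5.9 = 0.2881
Noncentrality parameter: δ = d·√(n/2) = 0.2881 × √(218/2) = 3.0082
One-sided α = 0.05 → critical value z_{0.05} = 1.645.
Power = Φ(δ − 1.645) = Φ(1.363) = 0.9136.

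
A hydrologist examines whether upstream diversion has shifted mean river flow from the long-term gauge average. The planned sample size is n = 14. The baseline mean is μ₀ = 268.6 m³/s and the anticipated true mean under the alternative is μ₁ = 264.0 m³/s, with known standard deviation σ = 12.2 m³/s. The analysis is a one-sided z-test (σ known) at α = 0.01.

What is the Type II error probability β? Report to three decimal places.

Standardized effect: d = |μ₁ − μ₀| / σ = |264.0 − 268.6| / 12.2 = 0.3770
Noncentrality parameter: δ = d·√n = 0.3770 × √14 = 1.4108
Critical value for a one-sided test at α = 0.01: z_α = 2.326.
Power = P(Z > 2.326 − δ) = Φ(-0.916) = 0.1799.
Type II error: β = 1 − power = 1 − 0.1799 = 0.8201.

β ≈ 0.820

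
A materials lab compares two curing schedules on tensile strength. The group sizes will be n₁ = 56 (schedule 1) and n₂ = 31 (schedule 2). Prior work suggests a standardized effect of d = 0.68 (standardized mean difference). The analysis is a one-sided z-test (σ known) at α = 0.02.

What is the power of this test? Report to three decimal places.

Noncentrality parameter: δ = d / √(1/n₁ + 1/n₂) = 0.68 / √(1/56 + 1/31) = 3.0376
One-sided α = 0.02 → critical value z_{0.02} = 2.054.
Power = Φ(δ − 2.054) = Φ(0.984) = 0.8374.

Power ≈ 0.837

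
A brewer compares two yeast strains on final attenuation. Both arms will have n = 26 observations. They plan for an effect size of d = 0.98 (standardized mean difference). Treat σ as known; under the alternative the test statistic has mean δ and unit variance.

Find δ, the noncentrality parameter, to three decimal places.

The noncentrality parameter scales effect size by the design's sample-size factor: δ = d·√(n/2) = 0.98 × √(26/2) = 3.5334

δ ≈ 3.533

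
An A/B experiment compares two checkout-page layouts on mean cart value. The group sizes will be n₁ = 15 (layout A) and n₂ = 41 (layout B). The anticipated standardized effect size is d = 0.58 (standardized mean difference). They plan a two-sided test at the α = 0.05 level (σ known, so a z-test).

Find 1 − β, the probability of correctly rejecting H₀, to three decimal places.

Power ≈ 0.485

Noncentrality parameter: δ = d / √(1/n₁ + 1/n₂) = 0.58 / √(1/15 + 1/41) = 1.9221
Critical value for a two-sided test at α = 0.05: z_{α/2} = 1.960.
Power = Φ(δ − 1.960) + Φ(−δ − 1.960) = Φ(-0.038) + Φ(-3.882) = 0.4849 + 0.0001 = 0.4849.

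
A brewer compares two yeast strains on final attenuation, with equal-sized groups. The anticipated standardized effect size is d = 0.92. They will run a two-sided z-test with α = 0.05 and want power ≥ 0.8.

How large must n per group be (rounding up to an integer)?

For power 0.8 need Φ(δ − z_{0.025}) = 0.8, so δ = z_{0.025} + z_{0.20} = 1.960 + 0.842 = 2.802.
(For δ > 0 the lower-tail rejection region contributes negligibly to power, so the one-term inversion is standard.)
δ = d·√(n/2) ⇒ n = 2(δ/d)² = 2 × (2.802 / 0.92)² = 18.55.
Round up to the next whole unit.

n = 19 per group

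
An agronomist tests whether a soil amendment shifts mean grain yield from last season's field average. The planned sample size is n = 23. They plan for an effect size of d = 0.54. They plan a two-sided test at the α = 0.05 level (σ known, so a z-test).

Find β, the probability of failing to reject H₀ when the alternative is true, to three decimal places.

β ≈ 0.264

Noncentrality parameter: δ = d·√n = 0.54 × √23 = 2.5897
Critical value for a two-sided test at α = 0.05: z_{α/2} = 1.960.
Power = Φ(δ − 1.960) + Φ(−δ − 1.960) = Φ(0.630) + Φ(-4.550) = 0.7356 + 0.0000 = 0.7356.
Type II error: β = 1 − power = 1 − 0.7356 = 0.2644.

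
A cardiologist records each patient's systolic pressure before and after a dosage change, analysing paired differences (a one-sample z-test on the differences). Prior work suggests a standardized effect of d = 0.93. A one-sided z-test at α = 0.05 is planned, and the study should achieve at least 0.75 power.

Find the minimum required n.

n = 7

Set Φ(δ − 1.645) = 0.75; then δ − 1.645 = Φ⁻¹(0.75) = 0.674, giving δ = 2.319.
δ = d·√n ⇒ n = (δ/d)² = (2.319 / 0.93)² = 6.22.
Rounding up, n = 7.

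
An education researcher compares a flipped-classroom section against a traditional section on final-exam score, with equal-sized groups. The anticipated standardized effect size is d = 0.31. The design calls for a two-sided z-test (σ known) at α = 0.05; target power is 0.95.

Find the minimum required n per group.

For power 0.95 need Φ(δ − z_{0.025}) = 0.95, so δ = z_{0.025} + z_{0.05} = 1.960 + 1.645 = 3.605.
(The Φ(−δ − z_{α/2}) term is vanishingly small for δ > 0 and is dropped in the standard sample-size formula.)
δ = d·√(n/2) ⇒ n = 2(δ/d)² = 2 × (3.605 / 0.31)² = 270.44.
Rounding up, n = 271 per group.

n = 271 per group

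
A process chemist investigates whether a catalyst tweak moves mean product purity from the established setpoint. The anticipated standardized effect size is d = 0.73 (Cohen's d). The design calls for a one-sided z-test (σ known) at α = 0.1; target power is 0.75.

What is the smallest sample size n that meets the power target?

For power 0.75 need Φ(δ − z_{0.1}) = 0.75, so δ = z_{0.1} + z_{0.25} = 1.282 + 0.674 = 1.956.
δ = d·√n ⇒ n = (δ/d)² = (1.956 / 0.73)² = 7.18.
Round up to the next whole unit.

n = 8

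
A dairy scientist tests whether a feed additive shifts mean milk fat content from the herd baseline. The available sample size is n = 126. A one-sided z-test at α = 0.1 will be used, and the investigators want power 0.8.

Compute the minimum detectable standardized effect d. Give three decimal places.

d ≈ 0.189

Required noncentrality: δ = z_{0.1} + z_{0.20} = 1.282 + 0.842 = 2.123.
δ = d·√n ⇒ d = δ/√n = 2.123/√126 = 0.1891.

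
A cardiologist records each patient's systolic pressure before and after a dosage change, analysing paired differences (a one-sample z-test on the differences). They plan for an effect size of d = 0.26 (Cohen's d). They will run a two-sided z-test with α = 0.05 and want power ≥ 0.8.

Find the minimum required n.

n = 117

Set Φ(δ − 1.960) = 0.8; then δ − 1.960 = Φ⁻¹(0.8) = 0.842, giving δ = 2.802.
(For δ > 0 the lower-tail rejection region contributes negligibly to power, so the one-term inversion is standard.)
δ = d·√n ⇒ n = (δ/d)² = (2.802 / 0.26)² = 116.11.
Round up to the next whole unit.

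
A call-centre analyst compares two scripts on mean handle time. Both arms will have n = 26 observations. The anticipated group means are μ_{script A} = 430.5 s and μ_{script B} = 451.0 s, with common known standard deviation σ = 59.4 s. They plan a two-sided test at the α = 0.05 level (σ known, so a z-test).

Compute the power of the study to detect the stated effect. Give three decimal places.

Power ≈ 0.238

Standardized effect: d = |μ_{script A} − μ_{script B}| / σ = |430.5 − 451.0| / 59.4 = 0.3451
Noncentrality parameter: δ = d·√(n/2) = 0.3451 × √(26/2) = 1.2443
Critical value for a two-sided test at α = 0.05: z_{α/2} = 1.960.
Power = Φ(δ − 1.960) + Φ(−δ − 1.960) = Φ(-0.716) + Φ(-3.204) = 0.2371 + 0.0007 = 0.2378.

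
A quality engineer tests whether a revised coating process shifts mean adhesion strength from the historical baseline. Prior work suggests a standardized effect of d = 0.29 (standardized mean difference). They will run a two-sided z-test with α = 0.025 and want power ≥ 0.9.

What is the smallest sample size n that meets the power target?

n = 148

For power 0.9 need Φ(δ − z_{0.0125}) = 0.9, so δ = z_{0.0125} + z_{0.10} = 2.241 + 1.282 = 3.523.
(The Φ(−δ − z_{α/2}) term is vanishingly small for δ > 0 and is dropped in the standard sample-size formula.)
δ = d·√n ⇒ n = (δ/d)² = (3.523 / 0.29)² = 147.58.
Round up to the next whole unit.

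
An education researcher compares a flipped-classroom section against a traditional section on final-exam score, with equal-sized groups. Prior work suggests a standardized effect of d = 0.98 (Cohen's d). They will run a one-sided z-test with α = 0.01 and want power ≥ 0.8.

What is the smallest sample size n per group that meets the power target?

n = 21 per group

For power 0.8 need Φ(δ − z_{0.01}) = 0.8, so δ = z_{0.01} + z_{0.20} = 2.326 + 0.842 = 3.168.
δ = d·√(n/2) ⇒ n = 2(δ/d)² = 2 × (3.168 / 0.98)² = 20.90.
Rounding up, n = 21 per group.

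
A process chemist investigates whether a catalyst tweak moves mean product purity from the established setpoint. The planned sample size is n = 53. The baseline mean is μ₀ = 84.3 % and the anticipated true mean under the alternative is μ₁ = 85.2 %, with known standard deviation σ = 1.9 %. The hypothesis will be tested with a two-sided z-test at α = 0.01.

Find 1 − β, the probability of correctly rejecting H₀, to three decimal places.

Power ≈ 0.809

Standardized effect: d = |μ₁ − μ₀| / σ = |85.2 − 84.3| / 1.9 = 0.4737
Noncentrality parameter: λ = d·√n = 0.4737 × √53 = 3.4485
Two-sided α = 0.01 → critical value z_{0.005} = 2.576.
Power = Φ(λ − 2.576) + Φ(−λ − 2.576) = Φ(0.873) + Φ(-6.024) = 0.8086 + 0.0000 = 0.8086.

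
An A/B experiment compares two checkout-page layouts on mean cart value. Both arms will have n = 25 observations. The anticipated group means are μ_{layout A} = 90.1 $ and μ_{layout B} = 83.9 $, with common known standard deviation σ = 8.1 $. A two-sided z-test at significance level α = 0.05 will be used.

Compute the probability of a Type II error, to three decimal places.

β ≈ 0.228

Standardized effect: d = |μ_{layout A} − μ_{layout B}| / σ = |90.1 − 83.9| / 8.1 = 0.7654
Noncentrality parameter: δ = d·√(n/2) = 0.7654 × √(25/2) = 2.7062
Two-sided α = 0.05 → critical value z_{0.025} = 1.960.
Power = Φ(δ − 1.960) + Φ(−δ − 1.960) = Φ(0.746) + Φ(-4.666) = 0.7722 + 0.0000 = 0.7722.
Type II error: β = 1 − power = 1 − 0.7722 = 0.2278.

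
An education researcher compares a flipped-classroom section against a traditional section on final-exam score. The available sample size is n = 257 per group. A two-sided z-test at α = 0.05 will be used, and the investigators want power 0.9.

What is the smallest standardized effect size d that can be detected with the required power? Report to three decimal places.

Required noncentrality: δ = z_{0.025} + z_{0.10} = 1.960 + 1.282 = 3.242.
(The second rejection-region term Φ(−δ − z_{α/2}) is negligible and dropped.)
δ = d·√(n/2) ⇒ d = δ/√(n/2) = 3.242/√(257/2) = 0.2860.

d ≈ 0.286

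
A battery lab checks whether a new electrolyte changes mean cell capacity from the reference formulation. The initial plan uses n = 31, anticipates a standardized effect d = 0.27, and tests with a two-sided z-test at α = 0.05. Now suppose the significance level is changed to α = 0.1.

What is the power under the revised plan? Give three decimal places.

Power ≈ 0.445

δ = d·√n = 0.27 × √31 = 1.5033 (unchanged). New critical value: z_{0.05} = 1.645.
Revised power = Φ(δ − 1.645) + Φ(−δ − 1.645) = Φ(-0.142) + Φ(-3.148) = 0.4437 + 0.0008 = 0.4445.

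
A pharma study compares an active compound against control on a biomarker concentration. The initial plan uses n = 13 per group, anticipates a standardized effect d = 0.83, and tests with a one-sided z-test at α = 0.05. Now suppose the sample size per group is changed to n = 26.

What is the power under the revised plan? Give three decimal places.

With n = 26 per group: δ = d·√(n/2) = 0.83 × √(26/2) = 2.9926. Critical value z_{0.05} = 1.645.
Revised power = Φ(δ − 1.645) = Φ(1.348) = 0.9111.

Power ≈ 0.911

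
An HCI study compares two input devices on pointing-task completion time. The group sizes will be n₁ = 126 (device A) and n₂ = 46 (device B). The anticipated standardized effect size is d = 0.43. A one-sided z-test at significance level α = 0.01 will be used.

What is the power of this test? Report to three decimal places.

Noncentrality parameter: δ = d / √(1/n₁ + 1/n₂) = 0.43 / √(1/126 + 1/46) = 2.4961
Critical value for a one-sided test at α = 0.01: z_α = 2.326.
Power = P(Z > 2.326 − δ) = Φ(0.170) = 0.5674.

Power ≈ 0.567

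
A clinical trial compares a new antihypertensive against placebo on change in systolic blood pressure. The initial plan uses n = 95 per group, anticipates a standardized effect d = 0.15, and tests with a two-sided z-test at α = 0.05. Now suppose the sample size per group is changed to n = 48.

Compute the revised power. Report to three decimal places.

With n = 48 per group: δ = d·√(n/2) = 0.15 × √(48/2) = 0.7348. Critical value z_{0.025} = 1.960.
Revised power = Φ(δ − 1.960) + Φ(−δ − 1.960) = Φ(-1.225) + Φ(-2.695) = 0.1103 + 0.0035 = 0.1138.

Power ≈ 0.114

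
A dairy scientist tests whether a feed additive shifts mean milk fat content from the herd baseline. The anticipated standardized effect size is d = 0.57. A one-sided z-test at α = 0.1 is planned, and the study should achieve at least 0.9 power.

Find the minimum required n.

n = 21

For power 0.9 need Φ(δ − z_{0.1}) = 0.9, so δ = z_{0.1} + z_{0.10} = 1.282 + 1.282 = 2.563.
δ = d·√n ⇒ n = (δ/d)² = (2.563 / 0.57)² = 20.22.
Round up to the next whole unit.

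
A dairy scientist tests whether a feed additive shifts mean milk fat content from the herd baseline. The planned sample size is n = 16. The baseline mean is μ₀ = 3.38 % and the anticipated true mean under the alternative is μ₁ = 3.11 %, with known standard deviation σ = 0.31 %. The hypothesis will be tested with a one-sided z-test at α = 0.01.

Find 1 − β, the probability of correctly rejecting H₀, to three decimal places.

Power ≈ 0.876

Standardized effect: d = |μ₁ − μ₀| / σ = |3.11 − 3.38| / 0.31 = 0.8710
Noncentrality parameter: λ = d·√n = 0.8710 × √16 = 3.4839
One-sided α = 0.01 → critical value z_{0.01} = 2.326.
Power = Φ(λ − 2.326) = Φ(1.158) = 0.8765.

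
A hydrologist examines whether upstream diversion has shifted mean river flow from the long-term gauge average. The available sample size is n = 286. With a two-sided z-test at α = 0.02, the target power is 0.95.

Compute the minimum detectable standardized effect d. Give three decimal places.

d ≈ 0.235

Need Φ(δ − 2.326) = 0.95, so δ = 2.326 + 1.645 = 3.971.
(The second rejection-region term Φ(−δ − z_{α/2}) is negligible and dropped.)
δ = d·√n ⇒ d = δ/√n = 3.971/√286 = 0.2348.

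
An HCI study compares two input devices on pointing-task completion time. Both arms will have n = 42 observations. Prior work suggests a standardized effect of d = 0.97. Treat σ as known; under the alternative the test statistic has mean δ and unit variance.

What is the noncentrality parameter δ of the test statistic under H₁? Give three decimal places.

δ = d·√(n/2) = 0.97 × √(42/2) = 4.4451

δ ≈ 4.445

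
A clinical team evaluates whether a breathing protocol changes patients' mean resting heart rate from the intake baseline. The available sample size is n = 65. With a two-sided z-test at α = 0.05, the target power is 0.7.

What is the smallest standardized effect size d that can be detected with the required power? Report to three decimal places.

d ≈ 0.308

Required noncentrality: δ = z_{0.025} + z_{0.30} = 1.960 + 0.524 = 2.484.
(The second rejection-region term Φ(−δ − z_{α/2}) is negligible and dropped.)
δ = d·√n ⇒ d = δ/√n = 2.484/√65 = 0.3081.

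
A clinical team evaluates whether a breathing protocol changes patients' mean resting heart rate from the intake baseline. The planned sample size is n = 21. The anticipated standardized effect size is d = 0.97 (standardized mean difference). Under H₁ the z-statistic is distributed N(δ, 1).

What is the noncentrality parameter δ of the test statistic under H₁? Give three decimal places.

The noncentrality parameter scales effect size by the design's sample-size factor: δ = d·√n = 0.97 × √21 = 4.4451

δ ≈ 4.445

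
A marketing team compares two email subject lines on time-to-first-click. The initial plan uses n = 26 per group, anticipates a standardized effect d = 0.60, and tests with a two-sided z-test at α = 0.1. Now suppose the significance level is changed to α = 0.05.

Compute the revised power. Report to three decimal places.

Power ≈ 0.581

δ = d·√(n/2) = 0.60 × √(26/2) = 2.1633 (unchanged). New critical value: z_{0.025} = 1.960.
Revised power = Φ(δ − 1.960) + Φ(−δ − 1.960) = Φ(0.203) + Φ(-4.123) = 0.5806 + 0.0000 = 0.5806.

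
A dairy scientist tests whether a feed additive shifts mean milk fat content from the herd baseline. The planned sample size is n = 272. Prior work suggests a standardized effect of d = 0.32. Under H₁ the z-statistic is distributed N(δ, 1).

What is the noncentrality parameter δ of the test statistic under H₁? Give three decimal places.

δ ≈ 5.278

δ = d·√n = 0.32 × √272 = 5.2776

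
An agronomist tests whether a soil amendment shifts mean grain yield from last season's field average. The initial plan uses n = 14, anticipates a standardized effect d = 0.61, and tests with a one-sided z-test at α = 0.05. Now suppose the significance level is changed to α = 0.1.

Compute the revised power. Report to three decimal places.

δ = d·√n = 0.61 × √14 = 2.2824 (unchanged). New critical value: z_{0.1} = 1.282.
Revised power = Φ(δ − 1.282) = Φ(1.001) = 0.8416.

Power ≈ 0.842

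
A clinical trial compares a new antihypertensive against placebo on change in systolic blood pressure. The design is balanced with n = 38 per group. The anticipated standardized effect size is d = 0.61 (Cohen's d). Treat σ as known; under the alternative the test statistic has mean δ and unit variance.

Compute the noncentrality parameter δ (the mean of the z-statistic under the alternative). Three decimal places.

δ ≈ 2.659

δ = d·√(n/2) = 0.61 × √(38/2) = 2.6589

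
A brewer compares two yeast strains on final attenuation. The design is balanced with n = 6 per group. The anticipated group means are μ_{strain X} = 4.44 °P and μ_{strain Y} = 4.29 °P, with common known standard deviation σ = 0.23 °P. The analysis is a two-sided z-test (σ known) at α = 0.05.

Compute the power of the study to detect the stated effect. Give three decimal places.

Standardized effect: d = |μ_{strain X} − μ_{strain Y}| / σ = |4.44 − 4.29| / 0.23 = 0.6522
Noncentrality parameter: δ = d·√(n/2) = 0.6522 × √(6/2) = 1.1296
Critical value for a two-sided test at α = 0.05: z_{α/2} = 1.960.
Power = Φ(δ − 1.960) + Φ(−δ − 1.960) = Φ(-0.830) + Φ(-3.090) = 0.2032 + 0.0010 = 0.2042.

Power ≈ 0.204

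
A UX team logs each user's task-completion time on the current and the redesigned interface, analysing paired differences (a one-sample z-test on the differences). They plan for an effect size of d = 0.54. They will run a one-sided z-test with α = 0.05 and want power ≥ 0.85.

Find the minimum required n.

n = 25

Set Φ(δ − 1.645) = 0.85; then δ − 1.645 = Φ⁻¹(0.85) = 1.036, giving δ = 2.681.
δ = d·√n ⇒ n = (δ/d)² = (2.681 / 0.54)² = 24.65.
Rounding up, n = 25.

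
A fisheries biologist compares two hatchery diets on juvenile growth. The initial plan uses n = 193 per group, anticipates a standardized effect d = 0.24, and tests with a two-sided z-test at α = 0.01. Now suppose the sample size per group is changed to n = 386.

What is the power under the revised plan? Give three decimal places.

With n = 386 per group: δ = d·√(n/2) = 0.24 × √(386/2) = 3.3342. Critical value z_{0.005} = 2.576.
Revised power = Φ(δ − 2.576) + Φ(−δ − 2.576) = Φ(0.758) + Φ(-5.910) = 0.7759 + 0.0000 = 0.7759.

Power ≈ 0.776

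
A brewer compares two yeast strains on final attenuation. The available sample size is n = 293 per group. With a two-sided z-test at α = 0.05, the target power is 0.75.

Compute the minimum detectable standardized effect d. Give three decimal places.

Required noncentrality: δ = z_{0.025} + z_{0.25} = 1.960 + 0.674 = 2.634.
(The second rejection-region term Φ(−δ − z_{α/2}) is negligible and dropped.)
δ = d·√(n/2) ⇒ d = δ/√(n/2) = 2.634/√(293/2) = 0.2177.

d ≈ 0.218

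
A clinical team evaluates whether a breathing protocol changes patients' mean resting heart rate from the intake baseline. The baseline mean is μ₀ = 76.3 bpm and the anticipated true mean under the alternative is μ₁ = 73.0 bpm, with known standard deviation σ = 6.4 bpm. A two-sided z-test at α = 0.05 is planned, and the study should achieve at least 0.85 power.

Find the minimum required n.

n = 34

Standardized effect: d = |μ₁ − μ₀| / σ = |73.0 − 76.3| / 6.4 = 0.5156
Set Φ(δ − 1.960) = 0.85; then δ − 1.960 = Φ⁻¹(0.85) = 1.036, giving δ = 2.996.
(The Φ(−δ − z_{α/2}) term is vanishingly small for δ > 0 and is dropped in the standard sample-size formula.)
δ = d·√n ⇒ n = (δ/d)² = (2.996 / 0.5156)² = 33.77.
Round up to the next whole unit.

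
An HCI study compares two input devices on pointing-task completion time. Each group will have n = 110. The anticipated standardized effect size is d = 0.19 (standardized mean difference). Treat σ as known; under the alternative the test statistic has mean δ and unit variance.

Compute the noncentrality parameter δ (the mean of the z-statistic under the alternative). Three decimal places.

δ = d·√(n/2) = 0.19 × √(110/2) = 1.4091

δ ≈ 1.409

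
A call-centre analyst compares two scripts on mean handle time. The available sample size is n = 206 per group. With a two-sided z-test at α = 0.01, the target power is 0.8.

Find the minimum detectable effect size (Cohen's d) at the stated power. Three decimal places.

Need Φ(δ − 2.576) = 0.8, so δ = 2.576 + 0.842 = 3.417.
(Lower-tail contribution to power is negligible for δ > 0.)
δ = d·√(n/2) ⇒ d = δ/√(n/2) = 3.417/√(206/2) = 0.3367.

d ≈ 0.337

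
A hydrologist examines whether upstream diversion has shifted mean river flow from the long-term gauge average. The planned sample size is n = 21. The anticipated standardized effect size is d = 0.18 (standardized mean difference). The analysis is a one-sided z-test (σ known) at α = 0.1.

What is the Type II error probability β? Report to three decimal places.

β ≈ 0.676

Noncentrality parameter: λ = d·√n = 0.18 × √21 = 0.8249
Critical value for a one-sided test at α = 0.1: z_α = 1.282.
Power = P(Z > 1.282 − λ) = Φ(-0.457) = 0.3239.
Type II error: β = 1 − power = 1 − 0.3239 = 0.6761.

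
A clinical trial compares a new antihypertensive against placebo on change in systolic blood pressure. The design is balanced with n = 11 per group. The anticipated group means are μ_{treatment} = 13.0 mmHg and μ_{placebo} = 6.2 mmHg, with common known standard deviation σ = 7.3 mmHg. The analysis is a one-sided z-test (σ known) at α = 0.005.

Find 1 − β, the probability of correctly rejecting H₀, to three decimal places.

Standardized effect: d = |μ_{treatment} − μ_{placebo}| / σ = |13.0 − 6.2| / 7.3 = 0.9315
Noncentrality parameter: δ = d·√(n/2) = 0.9315 × √(11/2) = 2.1846
One-sided α = 0.005 → critical value z_{0.005} = 2.576.
Power = P(Z > 2.576 − δ) = Φ(-0.391) = 0.3478.

Power ≈ 0.348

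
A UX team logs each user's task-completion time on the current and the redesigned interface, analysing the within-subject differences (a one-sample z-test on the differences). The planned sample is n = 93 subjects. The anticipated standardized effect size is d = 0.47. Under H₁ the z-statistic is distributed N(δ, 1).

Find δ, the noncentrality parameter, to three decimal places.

The noncentrality parameter scales effect size by the design's sample-size factor: δ = d·√n = 0.47 × √93 = 4.5325

δ ≈ 4.533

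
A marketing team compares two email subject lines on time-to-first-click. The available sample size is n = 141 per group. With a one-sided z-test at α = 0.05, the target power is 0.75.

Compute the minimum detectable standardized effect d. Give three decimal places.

d ≈ 0.276

Required noncentrality: δ = z_{0.05} + z_{0.25} = 1.645 + 0.674 = 2.319.
δ = d·√(n/2) ⇒ d = δ/√(n/2) = 2.319/√(141/2) = 0.2762.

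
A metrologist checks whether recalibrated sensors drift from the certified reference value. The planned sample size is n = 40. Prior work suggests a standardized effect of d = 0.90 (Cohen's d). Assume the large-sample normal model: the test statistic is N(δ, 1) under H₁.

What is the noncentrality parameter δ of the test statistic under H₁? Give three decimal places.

δ = d·√n = 0.90 × √40 = 5.6921

δ ≈ 5.692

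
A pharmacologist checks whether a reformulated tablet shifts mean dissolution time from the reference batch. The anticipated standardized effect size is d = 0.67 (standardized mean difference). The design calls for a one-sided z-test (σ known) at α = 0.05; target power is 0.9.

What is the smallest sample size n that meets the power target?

For power 0.9 need Φ(δ − z_{0.05}) = 0.9, so δ = z_{0.05} + z_{0.10} = 1.645 + 1.282 = 2.926.
δ = d·√n ⇒ n = (δ/d)² = (2.926 / 0.67)² = 19.08.
Round up to the next whole unit.

n = 20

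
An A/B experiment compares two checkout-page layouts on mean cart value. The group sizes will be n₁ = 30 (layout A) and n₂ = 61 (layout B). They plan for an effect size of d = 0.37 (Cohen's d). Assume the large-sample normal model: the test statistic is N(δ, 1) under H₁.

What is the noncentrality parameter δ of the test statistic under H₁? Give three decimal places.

δ ≈ 1.659

The noncentrality parameter scales effect size by the design's sample-size factor: δ = d / √(1/n₁ + 1/n₂) = 0.37 / √(1/30 + 1/61) = 1.6592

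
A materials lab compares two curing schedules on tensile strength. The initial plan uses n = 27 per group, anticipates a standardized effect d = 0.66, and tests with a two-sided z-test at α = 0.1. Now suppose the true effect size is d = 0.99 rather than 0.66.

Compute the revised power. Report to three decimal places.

Power ≈ 0.977

With d = 0.99: δ = d·√(n/2) = 0.99 × √(27/2) = 3.6375. Critical value z_{0.05} = 1.645.
Revised power = Φ(δ − 1.645) + Φ(−δ − 1.645) = Φ(1.993) + Φ(-5.282) = 0.9768 + 0.0000 = 0.9768.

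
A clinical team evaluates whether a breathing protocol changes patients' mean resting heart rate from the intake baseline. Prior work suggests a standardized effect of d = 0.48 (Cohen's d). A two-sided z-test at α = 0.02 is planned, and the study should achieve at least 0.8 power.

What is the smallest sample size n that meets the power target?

n = 44

For power 0.8 need Φ(δ − z_{0.01}) = 0.8, so δ = z_{0.01} + z_{0.20} = 2.326 + 0.842 = 3.168.
(Ignoring the negligible lower-tail rejection probability gives the usual closed-form inversion.)
δ = d·√n ⇒ n = (δ/d)² = (3.168 / 0.48)² = 43.56.
Round up to the next whole unit.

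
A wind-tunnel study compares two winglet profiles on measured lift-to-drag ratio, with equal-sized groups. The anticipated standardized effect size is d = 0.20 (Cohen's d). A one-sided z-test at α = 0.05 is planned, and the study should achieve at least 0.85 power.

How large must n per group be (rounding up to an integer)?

n = 360 per group

Set Φ(δ − 1.645) = 0.85; then δ − 1.645 = Φ⁻¹(0.85) = 1.036, giving δ = 2.681.
δ = d·√(n/2) ⇒ n = 2(δ/d)² = 2 × (2.681 / 0.20)² = 359.47.
Rounding up, n = 360 per group.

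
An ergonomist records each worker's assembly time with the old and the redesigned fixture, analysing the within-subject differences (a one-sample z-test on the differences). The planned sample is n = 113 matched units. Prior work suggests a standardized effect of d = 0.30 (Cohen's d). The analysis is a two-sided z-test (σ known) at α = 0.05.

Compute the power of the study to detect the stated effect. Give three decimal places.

Noncentrality parameter: δ = d·√n = 0.30 × √113 = 3.1890
Two-sided α = 0.05 → critical value z_{0.025} = 1.960.
Power = Φ(δ − 1.960) + Φ(−δ − 1.960) = Φ(1.229) + Φ(-5.149) = 0.8905 + 0.0000 = 0.8905.

Power ≈ 0.890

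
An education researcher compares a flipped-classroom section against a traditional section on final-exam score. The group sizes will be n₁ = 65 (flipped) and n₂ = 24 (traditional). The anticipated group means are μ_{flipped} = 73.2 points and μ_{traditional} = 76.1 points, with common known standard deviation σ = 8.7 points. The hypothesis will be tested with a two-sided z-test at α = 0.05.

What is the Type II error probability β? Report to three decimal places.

β ≈ 0.713

Standardized effect: d = |μ_{flipped} − μ_{traditional}| / σ = |73.2 − 76.1| / 8.7 = 0.3333
Noncentrality parameter: δ = d / √(1/n₁ + 1/n₂) = 0.3333 / √(1/65 + 1/24) = 1.3956
Two-sided α = 0.05 → critical value z_{0.025} = 1.960.
Power = Φ(δ − 1.960) + Φ(−δ − 1.960) = Φ(-0.564) + Φ(-3.356) = 0.2862 + 0.0004 = 0.2866.
Type II error: β = 1 − power = 1 − 0.2866 = 0.7134.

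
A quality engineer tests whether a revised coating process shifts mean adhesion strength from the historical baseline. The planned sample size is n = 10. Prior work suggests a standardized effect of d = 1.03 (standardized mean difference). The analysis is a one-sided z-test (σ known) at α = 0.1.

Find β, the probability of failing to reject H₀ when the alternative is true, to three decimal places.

Noncentrality parameter: δ = d·√n = 1.03 × √10 = 3.2571
Critical value for a one-sided test at α = 0.1: z_α = 1.282.
Power = P(Z > 1.282 − δ) = Φ(1.976) = 0.9759.
Type II error: β = 1 − power = 1 − 0.9759 = 0.0241.

β ≈ 0.024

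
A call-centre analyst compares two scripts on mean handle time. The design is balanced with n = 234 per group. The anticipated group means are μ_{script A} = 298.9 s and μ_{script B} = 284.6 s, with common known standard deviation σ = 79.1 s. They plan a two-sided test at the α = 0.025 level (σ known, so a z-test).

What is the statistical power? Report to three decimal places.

Power ≈ 0.387

Standardized effect: d = |μ_{script A} − μ_{script B}| / σ = |298.9 − 284.6| / 79.1 = 0.1808
Noncentrality parameter: δ = d·√(n/2) = 0.1808 × √(234/2) = 1.9555
Two-sided α = 0.025 → critical value z_{0.0125} = 2.241.
Power = Φ(δ − 2.241) + Φ(−δ − 2.241) = Φ(-0.286) + Φ(-4.197) = 0.3875 + 0.0000 = 0.3875.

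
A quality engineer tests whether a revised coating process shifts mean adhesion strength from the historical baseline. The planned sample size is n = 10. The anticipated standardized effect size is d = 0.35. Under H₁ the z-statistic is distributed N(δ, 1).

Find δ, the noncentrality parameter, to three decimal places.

δ ≈ 1.107

The noncentrality parameter scales effect size by the design's sample-size factor: δ = d·√n = 0.35 × √10 = 1.1068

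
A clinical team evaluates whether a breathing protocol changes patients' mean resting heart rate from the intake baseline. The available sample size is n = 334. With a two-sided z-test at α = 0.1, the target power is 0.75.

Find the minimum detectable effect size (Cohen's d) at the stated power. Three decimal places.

Required noncentrality: δ = z_{0.05} + z_{0.25} = 1.645 + 0.674 = 2.319.
(Lower-tail contribution to power is negligible for δ > 0.)
δ = d·√n ⇒ d = δ/√n = 2.319/√334 = 0.1269.

d ≈ 0.127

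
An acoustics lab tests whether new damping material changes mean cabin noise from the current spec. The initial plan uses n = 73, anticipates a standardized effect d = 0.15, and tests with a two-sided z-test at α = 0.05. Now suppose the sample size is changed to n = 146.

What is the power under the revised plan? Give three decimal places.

With n = 146: δ = d·√n = 0.15 × √146 = 1.8125. Critical value z_{0.025} = 1.960.
Revised power = Φ(δ − 1.960) + Φ(−δ − 1.960) = Φ(-0.148) + Φ(-3.772) = 0.4414 + 0.0001 = 0.4414.

Power ≈ 0.441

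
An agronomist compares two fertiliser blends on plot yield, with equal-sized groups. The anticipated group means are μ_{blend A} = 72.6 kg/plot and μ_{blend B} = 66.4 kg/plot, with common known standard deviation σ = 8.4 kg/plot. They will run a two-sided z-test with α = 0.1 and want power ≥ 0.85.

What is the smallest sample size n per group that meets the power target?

Standardized effect: d = |μ_{blend A} − μ_{blend B}| / σ = |72.6 − 66.4| / 8.4 = 0.7381
For power 0.85 need Φ(δ − z_{0.05}) = 0.85, so δ = z_{0.05} + z_{0.15} = 1.645 + 1.036 = 2.681.
(Ignoring the negligible lower-tail rejection probability gives the usual closed-form inversion.)
δ = d·√(n/2) ⇒ n = 2(δ/d)² = 2 × (2.681 / 0.7381)² = 26.39.
Round up to the next whole unit.

n = 27 per group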